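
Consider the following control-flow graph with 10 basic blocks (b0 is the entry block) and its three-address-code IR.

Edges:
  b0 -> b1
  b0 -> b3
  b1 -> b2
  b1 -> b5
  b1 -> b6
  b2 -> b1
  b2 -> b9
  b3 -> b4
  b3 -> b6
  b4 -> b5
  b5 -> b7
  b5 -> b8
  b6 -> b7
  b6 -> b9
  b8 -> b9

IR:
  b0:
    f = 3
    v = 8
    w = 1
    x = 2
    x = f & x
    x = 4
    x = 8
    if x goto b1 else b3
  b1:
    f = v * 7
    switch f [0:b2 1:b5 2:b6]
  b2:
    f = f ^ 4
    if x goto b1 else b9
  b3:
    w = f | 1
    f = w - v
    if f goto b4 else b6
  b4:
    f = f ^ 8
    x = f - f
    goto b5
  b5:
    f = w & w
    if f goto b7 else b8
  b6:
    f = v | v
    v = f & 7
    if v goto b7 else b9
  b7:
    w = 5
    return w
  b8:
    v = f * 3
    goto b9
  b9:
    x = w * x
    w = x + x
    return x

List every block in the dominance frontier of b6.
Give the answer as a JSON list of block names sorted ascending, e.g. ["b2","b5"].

Answer: ["b7", "b9"]

Derivation:
idom tree: b1←b0 b2←b1 b3←b0 b4←b3 b5←b0 b6←b0 b7←b0 b8←b5 b9←b0
Join-block Dom:
  b1: preds {b0,b2}: {b0} ∩ {b0,b1,b2} = {b0}; idom=b0
  b5: preds {b1,b4}: {b0,b1} ∩ {b0,b3,b4} = {b0}; idom=b0
  b6: preds {b1,b3}: {b0,b1} ∩ {b0,b3} = {b0}; idom=b0
  b7: preds {b5,b6}: {b0,b5} ∩ {b0,b6} = {b0}; idom=b0
  b9: preds {b2,b6,b8}: {b0,b1,b2} ∩ {b0,b6} ∩ {b0,b5,b8} = {b0}; idom=b0

DF derivation:
  join b1 pred b0: · stop@b0
  join b1 pred b2: b2→b1 stop@b0
  join b5 pred b1: b1 stop@b0
  join b5 pred b4: b4→b3 stop@b0
  join b6 pred b1: b1 stop@b0
  join b6 pred b3: b3 stop@b0
  join b7 pred b5: b5 stop@b0
  join b7 pred b6: b6 stop@b0
  join b9 pred b2: b2→b1 stop@b0
  join b9 pred b6: b6 stop@b0
  join b9 pred b8: b8→b5 stop@b0
  DF(b0)=∅
  DF(b1)={b1,b5,b6,b9}
  DF(b2)={b1,b9}
  DF(b3)={b5,b6}
  DF(b4)={b5}
  DF(b5)={b7,b9}
  DF(b6)={b7,b9}
  DF(b7)=∅
  DF(b8)={b9}
  DF(b9)=∅

DF(b6) = ["b7", "b9"]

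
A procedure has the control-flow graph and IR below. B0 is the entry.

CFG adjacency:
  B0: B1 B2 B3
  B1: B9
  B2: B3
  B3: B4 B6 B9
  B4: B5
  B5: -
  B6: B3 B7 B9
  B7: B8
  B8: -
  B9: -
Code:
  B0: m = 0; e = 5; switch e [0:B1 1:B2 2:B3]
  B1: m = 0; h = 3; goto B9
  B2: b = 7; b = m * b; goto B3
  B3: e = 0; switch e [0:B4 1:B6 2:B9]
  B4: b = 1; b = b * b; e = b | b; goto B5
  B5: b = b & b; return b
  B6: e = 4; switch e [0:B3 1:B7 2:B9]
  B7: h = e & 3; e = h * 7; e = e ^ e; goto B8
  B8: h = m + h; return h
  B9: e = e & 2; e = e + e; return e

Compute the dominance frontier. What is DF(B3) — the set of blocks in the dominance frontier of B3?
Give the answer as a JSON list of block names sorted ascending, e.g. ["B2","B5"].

idom tree: B1←B0 B2←B0 B3←B0 B4←B3 B5←B4 B6←B3 B7←B6 B8←B7 B9←B0
Join-block Dom:
  B3: preds {B0,B2,B6}: {B0} ∩ {B0,B2} ∩ {B0,B3,B6} = {B0}; idom=B0
  B9: preds {B1,B3,B6}: {B0,B1} ∩ {B0,B3} ∩ {B0,B3,B6} = {B0}; idom=B0

DF derivation:
  B3←B0: walk · to B0
  B3←B2: walk B2 to B0
  B3←B6: walk B6→B3 to B0
  B9←B1: walk B1 to B0
  B9←B3: walk B3 to B0
  B9←B6: walk B6→B3 to B0
  DF(B0)=∅
  DF(B1)={B9}
  DF(B2)={B3}
  DF(B3)={B3,B9}
  DF(B4)=∅
  DF(B5)=∅
  DF(B6)={B3,B9}
  DF(B7)=∅
  DF(B8)=∅
  DF(B9)=∅

DF(B3) = ["B3", "B9"]

Answer: ["B3", "B9"]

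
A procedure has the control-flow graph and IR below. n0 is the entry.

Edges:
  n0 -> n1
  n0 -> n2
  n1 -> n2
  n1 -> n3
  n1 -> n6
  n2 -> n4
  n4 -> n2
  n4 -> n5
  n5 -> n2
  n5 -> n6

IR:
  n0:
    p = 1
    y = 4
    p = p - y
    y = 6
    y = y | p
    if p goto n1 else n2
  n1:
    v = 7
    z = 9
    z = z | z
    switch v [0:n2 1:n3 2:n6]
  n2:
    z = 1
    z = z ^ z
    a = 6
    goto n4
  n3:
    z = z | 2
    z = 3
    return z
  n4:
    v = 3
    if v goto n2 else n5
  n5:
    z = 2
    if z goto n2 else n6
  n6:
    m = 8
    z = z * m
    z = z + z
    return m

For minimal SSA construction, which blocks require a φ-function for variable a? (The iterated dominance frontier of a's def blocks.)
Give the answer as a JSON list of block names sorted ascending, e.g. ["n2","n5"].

idom tree: n1←n0 n2←n0 n3←n1 n4←n2 n5←n4 n6←n0
Dom∩ at merges:
  n2: preds {n0,n1,n4,n5}: {n0} ∩ {n0,n1} ∩ {n0,n2,n4} ∩ {n0,n2,n4,n5} = {n0}; idom=n0
  n6: preds {n1,n5}: {n0,n1} ∩ {n0,n2,n4,n5} = {n0}; idom=n0

DF walk-up:
  n2←n0: walk · to n0
  n2←n1: walk n1 to n0
  n2←n4: walk n4→n2 to n0
  n2←n5: walk n5→n4→n2 to n0
  n6←n1: walk n1 to n0
  n6←n5: walk n5→n4→n2 to n0
  DF(n0)=∅
  DF(n1)={n2,n6}
  DF(n2)={n2,n6}
  DF(n3)=∅
  DF(n4)={n2,n6}
  DF(n5)={n2,n6}
  DF(n6)=∅

φ for a: defs {n2}
  DF⁺ = {n2,n6}

Answer: ["n2", "n6"]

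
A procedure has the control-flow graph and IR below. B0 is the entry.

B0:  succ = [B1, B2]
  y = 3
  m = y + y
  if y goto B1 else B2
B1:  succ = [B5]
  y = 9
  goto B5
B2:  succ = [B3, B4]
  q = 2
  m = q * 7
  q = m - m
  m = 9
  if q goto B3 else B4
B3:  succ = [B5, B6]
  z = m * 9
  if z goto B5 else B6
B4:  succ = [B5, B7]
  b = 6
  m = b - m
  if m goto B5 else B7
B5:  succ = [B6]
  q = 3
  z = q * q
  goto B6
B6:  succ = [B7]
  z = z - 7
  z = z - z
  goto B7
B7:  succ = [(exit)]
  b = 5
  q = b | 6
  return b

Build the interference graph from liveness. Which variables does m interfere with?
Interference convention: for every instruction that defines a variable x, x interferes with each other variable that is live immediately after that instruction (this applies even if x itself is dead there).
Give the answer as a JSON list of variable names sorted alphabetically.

Per-block:
  B0 def {m,y} use ∅
  B1 def {y} use ∅
  B2 def {m,q} use ∅
  B3 def {z} use {m}
  B4 def {b,m} use {m}
  B5 def {q,z} use ∅
  B6 def {z} use {z}
  B7 def {b,q} use ∅

Backward fixpoint:
  live B0: ∅→∅
  live B1: ∅→∅
  live B2: ∅→{m}
  live B3: {m}→{z}
  live B4: {m}→∅
  live B5: ∅→{z}
  live B6: {z}→∅
  live B7: ∅→∅

Conflict graph:
  b↔{m,q}
  m↔{b,q,y}
  q↔{b,m}
  y↔{m}
  z↔∅

N(m) = ["b", "q", "y"]

Answer: ["b", "q", "y"]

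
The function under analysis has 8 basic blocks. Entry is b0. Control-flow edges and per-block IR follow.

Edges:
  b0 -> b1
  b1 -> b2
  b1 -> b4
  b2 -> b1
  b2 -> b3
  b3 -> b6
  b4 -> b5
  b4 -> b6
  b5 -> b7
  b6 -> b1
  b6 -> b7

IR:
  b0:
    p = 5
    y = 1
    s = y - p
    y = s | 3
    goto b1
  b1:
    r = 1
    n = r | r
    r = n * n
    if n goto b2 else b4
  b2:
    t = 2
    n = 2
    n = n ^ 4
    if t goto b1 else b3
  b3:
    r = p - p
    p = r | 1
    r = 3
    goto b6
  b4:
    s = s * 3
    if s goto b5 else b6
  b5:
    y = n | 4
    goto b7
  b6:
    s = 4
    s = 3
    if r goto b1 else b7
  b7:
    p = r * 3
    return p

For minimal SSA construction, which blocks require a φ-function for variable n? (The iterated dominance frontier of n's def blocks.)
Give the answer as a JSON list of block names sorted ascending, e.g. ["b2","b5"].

Answer: ["b1", "b6", "b7"]

Working:
idom tree: b1←b0 b2←b1 b3←b2 b4←b1 b5←b4 b6←b1 b7←b1
Join-block Dom:
  b1: preds {b0,b2,b6}: {b0} ∩ {b0,b1,b2} ∩ {b0,b1,b6} = {b0}; idom=b0
  b6: preds {b3,b4}: {b0,b1,b2,b3} ∩ {b0,b1,b4} = {b0,b1}; idom=b1
  b7: preds {b5,b6}: {b0,b1,b4,b5} ∩ {b0,b1,b6} = {b0,b1}; idom=b1

DF derivation:
  join b1 pred b0: · stop@b0
  join b1 pred b2: b2→b1 stop@b0
  join b1 pred b6: b6→b1 stop@b0
  join b6 pred b3: b3→b2 stop@b1
  join b6 pred b4: b4 stop@b1
  join b7 pred b5: b5→b4 stop@b1
  join b7 pred b6: b6 stop@b1
  b0: DF=∅
  b1: DF={b1}
  b2: DF={b1,b6}
  b3: DF={b6}
  b4: DF={b6,b7}
  b5: DF={b7}
  b6: DF={b1,b7}
  b7: DF=∅

φ for n: defs {b1,b2}
  DF⁺ = {b1,b6,b7}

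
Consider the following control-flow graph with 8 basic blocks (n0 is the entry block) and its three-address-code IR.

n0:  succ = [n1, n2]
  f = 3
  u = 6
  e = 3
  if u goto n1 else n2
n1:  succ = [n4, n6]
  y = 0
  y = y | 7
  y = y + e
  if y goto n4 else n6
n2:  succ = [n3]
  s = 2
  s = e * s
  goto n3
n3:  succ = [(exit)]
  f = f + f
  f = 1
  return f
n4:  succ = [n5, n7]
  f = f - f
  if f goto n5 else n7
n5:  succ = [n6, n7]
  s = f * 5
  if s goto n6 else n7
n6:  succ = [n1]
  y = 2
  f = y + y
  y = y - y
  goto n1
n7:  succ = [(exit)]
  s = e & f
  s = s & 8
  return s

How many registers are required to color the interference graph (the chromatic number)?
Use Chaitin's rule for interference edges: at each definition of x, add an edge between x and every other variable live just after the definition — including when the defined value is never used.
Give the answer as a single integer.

def/use:
  n0: {e,f,u} / ∅
  n1: {y} / {e}
  n2: {s} / {e}
  n3: {f} / {f}
  n4: {f} / {f}
  n5: {s} / {f}
  n6: {f,y} / ∅
  n7: {s} / {e,f}

Liveness:
  n0 li=∅ lo={e,f}
  n1 li={e,f} lo={e,f}
  n2 li={e,f} lo={f}
  n3 li={f} lo=∅
  n4 li={e,f} lo={e,f}
  n5 li={e,f} lo={e,f}
  n6 li={e} lo={e,f}
  n7 li={e,f} lo=∅

Interfere edges:
  e↔{f,s,u,y}
  f↔{e,s,u,y}
  s↔{e,f}
  u↔{e,f}
  y↔{e,f}

Colouring:
  {e,f,s} pairwise interfere (3-clique) ⇒ χ ≥ 3
  assign e→R0 f→R1 s→R2 u→R2 y→R2 — no edge inside a register ⇒ χ ≤ 3
  χ = 3

Answer: 3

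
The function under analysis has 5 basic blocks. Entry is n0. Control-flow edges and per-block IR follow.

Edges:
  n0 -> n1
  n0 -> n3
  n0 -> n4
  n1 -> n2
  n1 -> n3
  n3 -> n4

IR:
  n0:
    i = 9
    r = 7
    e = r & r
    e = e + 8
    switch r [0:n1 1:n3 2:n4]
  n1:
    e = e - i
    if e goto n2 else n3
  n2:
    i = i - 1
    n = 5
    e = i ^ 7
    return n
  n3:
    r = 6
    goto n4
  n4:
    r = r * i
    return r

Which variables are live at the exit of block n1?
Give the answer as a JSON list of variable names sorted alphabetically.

Answer: ["i"]

Analysis:
Block summaries:
  n0: def={e,i,r} ue=∅
  n1: def={e} ue={e,i}
  n2: def={e,i,n} ue={i}
  n3: def={r} ue=∅
  n4: def={r} ue={i,r}

Backward fixpoint:
  n0 li=∅ lo={e,i,r}
  n1 li={e,i} lo={i}
  n2 li={i} lo=∅
  n3 li={i} lo={i,r}
  n4 li={i,r} lo=∅

live-out(n1) = ["i"]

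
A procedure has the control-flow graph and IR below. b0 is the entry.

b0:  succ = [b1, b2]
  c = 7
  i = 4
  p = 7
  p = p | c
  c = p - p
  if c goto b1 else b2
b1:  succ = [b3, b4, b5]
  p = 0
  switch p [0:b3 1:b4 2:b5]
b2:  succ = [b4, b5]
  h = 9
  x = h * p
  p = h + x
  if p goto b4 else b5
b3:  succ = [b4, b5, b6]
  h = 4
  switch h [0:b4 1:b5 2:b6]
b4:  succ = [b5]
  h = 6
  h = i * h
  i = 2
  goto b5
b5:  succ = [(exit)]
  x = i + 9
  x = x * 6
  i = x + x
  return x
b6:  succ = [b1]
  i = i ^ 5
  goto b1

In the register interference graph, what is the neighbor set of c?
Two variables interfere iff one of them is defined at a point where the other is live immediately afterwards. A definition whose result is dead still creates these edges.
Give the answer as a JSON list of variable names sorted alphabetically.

Answer: ["i", "p"]

Analysis:
Per-block:
  b0: {c,i,p} / ∅
  b1: {p} / ∅
  b2: {h,p,x} / {p}
  b3: {h} / ∅
  b4: {h,i} / {i}
  b5: {i,x} / {i}
  b6: {i} / {i}

Live sets:
  b0 li=∅ lo={i,p}
  b1 li={i} lo={i}
  b2 li={i,p} lo={i}
  b3 li={i} lo={i}
  b4 li={i} lo={i}
  b5 li={i} lo=∅
  b6 li={i} lo={i}

Interference:
  c↔{i,p}
  h↔{i,p,x}
  i↔{c,h,p,x}
  p↔{c,h,i}
  x↔{h,i}

N(c) = ["i", "p"]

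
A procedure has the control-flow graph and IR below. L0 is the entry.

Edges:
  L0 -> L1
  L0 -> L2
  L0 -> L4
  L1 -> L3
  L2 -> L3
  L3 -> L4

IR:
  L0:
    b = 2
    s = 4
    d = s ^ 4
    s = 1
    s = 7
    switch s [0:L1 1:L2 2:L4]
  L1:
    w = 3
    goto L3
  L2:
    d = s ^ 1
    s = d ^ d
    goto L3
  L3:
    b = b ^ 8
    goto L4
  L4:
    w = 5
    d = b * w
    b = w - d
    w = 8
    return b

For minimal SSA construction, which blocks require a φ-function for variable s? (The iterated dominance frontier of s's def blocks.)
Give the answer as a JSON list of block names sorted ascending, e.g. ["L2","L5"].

idom tree: L1←L0 L2←L0 L3←L0 L4←L0
Join-block Dom:
  L3: preds {L1,L2}: {L0,L1} ∩ {L0,L2} = {L0}; idom=L0
  L4: preds {L0,L3}: {L0} ∩ {L0,L3} = {L0}; idom=L0

DF derivation:
  join L3 pred L1: L1 stop@L0
  join L3 pred L2: L2 stop@L0
  join L4 pred L0: · stop@L0
  join L4 pred L3: L3 stop@L0
  DF(L0)=∅
  DF(L1)={L3}
  DF(L2)={L3}
  DF(L3)={L4}
  DF(L4)=∅

φ for s: defs {L0,L2}
  DF⁺ = {L3,L4}

Answer: ["L3", "L4"]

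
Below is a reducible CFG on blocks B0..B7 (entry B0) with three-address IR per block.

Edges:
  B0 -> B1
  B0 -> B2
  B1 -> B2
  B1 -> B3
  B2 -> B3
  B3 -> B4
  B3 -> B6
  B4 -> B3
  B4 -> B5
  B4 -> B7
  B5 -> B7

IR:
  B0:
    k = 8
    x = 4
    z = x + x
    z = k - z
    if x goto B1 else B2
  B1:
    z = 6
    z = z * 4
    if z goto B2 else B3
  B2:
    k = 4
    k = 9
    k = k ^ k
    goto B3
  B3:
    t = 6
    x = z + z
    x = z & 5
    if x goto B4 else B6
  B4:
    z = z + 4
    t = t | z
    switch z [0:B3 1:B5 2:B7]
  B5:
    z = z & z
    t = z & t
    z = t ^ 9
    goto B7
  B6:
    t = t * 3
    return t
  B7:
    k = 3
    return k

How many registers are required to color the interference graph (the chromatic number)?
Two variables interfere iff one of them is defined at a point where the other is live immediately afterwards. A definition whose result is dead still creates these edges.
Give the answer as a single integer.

Answer: 3

Analysis:
def/use:
  B0: def={k,x,z} ue=∅
  B1: def={z} ue=∅
  B2: def={k} ue=∅
  B3: def={t,x} ue={z}
  B4: def={t,z} ue={t,z}
  B5: def={t,z} ue={t,z}
  B6: def={t} ue={t}
  B7: def={k} ue=∅

Live sets:
  B0 li=∅ lo={z}
  B1 li=∅ lo={z}
  B2 li={z} lo={z}
  B3 li={z} lo={t,z}
  B4 li={t,z} lo={t,z}
  B5 li={t,z} lo=∅
  B6 li={t} lo=∅
  B7 li=∅ lo=∅

Interference:
  k: {x,z}
  t: {x,z}
  x: {k,t,z}
  z: {k,t,x}

Chromatic number:
  {k,x,z} pairwise interfere (3-clique) ⇒ χ ≥ 3
  3-colouring: r0={x}  r1={z}  r2={k,t}
  χ = 3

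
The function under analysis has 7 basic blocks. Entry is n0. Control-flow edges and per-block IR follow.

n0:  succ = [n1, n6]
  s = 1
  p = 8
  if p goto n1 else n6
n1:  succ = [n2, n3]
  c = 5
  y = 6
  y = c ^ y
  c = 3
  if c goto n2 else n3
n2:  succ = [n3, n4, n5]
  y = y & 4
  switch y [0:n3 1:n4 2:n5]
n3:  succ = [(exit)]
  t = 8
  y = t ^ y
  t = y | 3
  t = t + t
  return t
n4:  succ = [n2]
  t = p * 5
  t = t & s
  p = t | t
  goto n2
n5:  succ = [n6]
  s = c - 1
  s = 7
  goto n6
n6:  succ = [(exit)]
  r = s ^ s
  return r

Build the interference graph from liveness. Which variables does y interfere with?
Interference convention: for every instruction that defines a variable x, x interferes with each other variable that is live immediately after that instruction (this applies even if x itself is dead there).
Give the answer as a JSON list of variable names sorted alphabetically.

Answer: ["c", "p", "s", "t"]

Derivation:
Per-block:
  n0: def={p,s} ue=∅
  n1: def={c,y} ue=∅
  n2: def={y} ue={y}
  n3: def={t,y} ue={y}
  n4: def={p,t} ue={p,s}
  n5: def={s} ue={c}
  n6: def={r} ue={s}

Backward fixpoint:
  n0 li=∅ lo={p,s}
  n1 li={p,s} lo={c,p,s,y}
  n2 li={c,p,s,y} lo={c,p,s,y}
  n3 li={y} lo=∅
  n4 li={c,p,s,y} lo={c,p,s,y}
  n5 li={c} lo={s}
  n6 li={s} lo=∅

Conflict graph:
  c — {p,s,t,y}
  p — {c,s,y}
  r — ∅
  s — {c,p,t,y}
  t — {c,s,y}
  y — {c,p,s,t}

N(y) = ["c", "p", "s", "t"]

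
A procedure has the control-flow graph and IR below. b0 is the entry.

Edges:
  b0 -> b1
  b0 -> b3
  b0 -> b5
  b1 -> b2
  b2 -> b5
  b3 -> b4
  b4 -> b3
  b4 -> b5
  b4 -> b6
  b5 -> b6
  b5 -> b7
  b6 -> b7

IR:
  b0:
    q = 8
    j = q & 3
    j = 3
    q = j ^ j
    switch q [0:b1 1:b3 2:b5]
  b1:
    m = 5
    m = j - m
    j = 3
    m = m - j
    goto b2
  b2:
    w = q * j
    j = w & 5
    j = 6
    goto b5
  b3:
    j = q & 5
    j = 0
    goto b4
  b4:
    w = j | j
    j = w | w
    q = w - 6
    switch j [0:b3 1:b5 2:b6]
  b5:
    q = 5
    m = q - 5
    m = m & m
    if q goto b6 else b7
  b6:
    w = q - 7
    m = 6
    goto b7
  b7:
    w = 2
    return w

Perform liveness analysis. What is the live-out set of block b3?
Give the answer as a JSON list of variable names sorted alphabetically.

Answer: ["j"]

Derivation:
def/use:
  b0: def={j,q} ue=∅
  b1: def={j,m} ue={j}
  b2: def={j,w} ue={j,q}
  b3: def={j} ue={q}
  b4: def={j,q,w} ue={j}
  b5: def={m,q} ue=∅
  b6: def={m,w} ue={q}
  b7: def={w} ue=∅

Live sets:
  b0: in=∅ out={j,q}
  b1: in={j,q} out={j,q}
  b2: in={j,q} out=∅
  b3: in={q} out={j}
  b4: in={j} out={q}
  b5: in=∅ out={q}
  b6: in={q} out=∅
  b7: in=∅ out=∅

live-out(b3) = ["j"]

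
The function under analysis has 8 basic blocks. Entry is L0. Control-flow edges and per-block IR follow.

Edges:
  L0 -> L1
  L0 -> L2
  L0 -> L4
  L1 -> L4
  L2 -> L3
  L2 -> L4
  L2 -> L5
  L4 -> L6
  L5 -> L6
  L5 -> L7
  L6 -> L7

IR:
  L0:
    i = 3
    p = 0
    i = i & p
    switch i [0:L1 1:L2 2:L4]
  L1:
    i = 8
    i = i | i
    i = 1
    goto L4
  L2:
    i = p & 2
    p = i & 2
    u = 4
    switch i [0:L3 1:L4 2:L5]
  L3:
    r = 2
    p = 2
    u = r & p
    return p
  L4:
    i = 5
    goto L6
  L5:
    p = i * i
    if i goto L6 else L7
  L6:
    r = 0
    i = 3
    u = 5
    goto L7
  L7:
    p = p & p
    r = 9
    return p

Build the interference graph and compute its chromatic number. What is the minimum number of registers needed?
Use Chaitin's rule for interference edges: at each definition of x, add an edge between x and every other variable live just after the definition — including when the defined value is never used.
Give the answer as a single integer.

Per-block:
  L0 def {i,p} use ∅
  L1 def {i} use ∅
  L2 def {i,p,u} use {p}
  L3 def {p,r,u} use ∅
  L4 def {i} use ∅
  L5 def {p} use {i}
  L6 def {i,r,u} use ∅
  L7 def {p,r} use {p}

Live sets:
  live L0: ∅→{p}
  live L1: {p}→{p}
  live L2: {p}→{i,p}
  live L3: ∅→∅
  live L4: {p}→{p}
  live L5: {i}→{p}
  live L6: {p}→{p}
  live L7: {p}→∅

Conflict graph:
  i — {p,u}
  p — {i,r,u}
  r — {p}
  u — {i,p}

Colouring:
  {i,p,u} pairwise interfere (3-clique) ⇒ χ ≥ 3
  assign i→c1 p→c0 r→c1 u→c2 — no edge inside a register ⇒ χ ≤ 3
  χ = 3

Answer: 3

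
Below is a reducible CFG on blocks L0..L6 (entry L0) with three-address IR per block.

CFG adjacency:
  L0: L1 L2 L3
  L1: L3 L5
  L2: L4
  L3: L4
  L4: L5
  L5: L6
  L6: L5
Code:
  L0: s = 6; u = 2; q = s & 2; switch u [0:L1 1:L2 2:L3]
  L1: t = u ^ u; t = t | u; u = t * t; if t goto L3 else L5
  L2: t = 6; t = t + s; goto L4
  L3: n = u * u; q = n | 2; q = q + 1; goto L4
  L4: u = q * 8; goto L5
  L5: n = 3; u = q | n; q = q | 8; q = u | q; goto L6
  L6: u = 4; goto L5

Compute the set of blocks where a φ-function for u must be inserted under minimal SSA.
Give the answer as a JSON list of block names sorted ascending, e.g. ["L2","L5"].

Answer: ["L3", "L4", "L5"]

Working:
idom tree: L1←L0 L2←L0 L3←L0 L4←L0 L5←L0 L6←L5
Dom at joins:
  L3: preds {L0,L1}: {L0} ∩ {L0,L1} = {L0}; idom=L0
  L4: preds {L2,L3}: {L0,L2} ∩ {L0,L3} = {L0}; idom=L0
  L5: preds {L1,L4,L6}: {L0,L1} ∩ {L0,L4} ∩ {L0,L5,L6} = {L0}; idom=L0

Frontier:
  L3←L0: walk · to L0
  L3←L1: walk L1 to L0
  L4←L2: walk L2 to L0
  L4←L3: walk L3 to L0
  L5←L1: walk L1 to L0
  L5←L4: walk L4 to L0
  L5←L6: walk L6→L5 to L0
  L0: DF=∅
  L1: DF={L3,L5}
  L2: DF={L4}
  L3: DF={L4}
  L4: DF={L5}
  L5: DF={L5}
  L6: DF={L5}

φ for u: defs {L0,L1,L4,L5,L6}
  DF⁺ = {L3,L4,L5}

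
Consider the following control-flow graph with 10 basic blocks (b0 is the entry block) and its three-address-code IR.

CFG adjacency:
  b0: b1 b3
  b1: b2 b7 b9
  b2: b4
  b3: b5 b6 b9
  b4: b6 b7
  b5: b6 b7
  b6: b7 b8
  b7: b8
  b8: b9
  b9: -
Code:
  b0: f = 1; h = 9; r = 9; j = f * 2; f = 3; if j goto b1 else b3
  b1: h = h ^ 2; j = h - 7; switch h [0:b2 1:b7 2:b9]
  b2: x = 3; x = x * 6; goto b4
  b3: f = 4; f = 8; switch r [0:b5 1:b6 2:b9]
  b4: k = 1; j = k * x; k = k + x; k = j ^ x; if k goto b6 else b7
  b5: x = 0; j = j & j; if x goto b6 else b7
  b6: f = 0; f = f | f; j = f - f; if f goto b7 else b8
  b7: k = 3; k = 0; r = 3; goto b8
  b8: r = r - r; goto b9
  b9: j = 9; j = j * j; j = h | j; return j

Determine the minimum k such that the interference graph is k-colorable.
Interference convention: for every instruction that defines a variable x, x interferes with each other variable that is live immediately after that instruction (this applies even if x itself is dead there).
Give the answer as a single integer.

Answer: 5

Analysis:
Block summaries:
  b0: def={f,h,j,r} ue=∅
  b1: def={h,j} ue={h}
  b2: def={x} ue=∅
  b3: def={f} ue={r}
  b4: def={j,k} ue={x}
  b5: def={j,x} ue={j}
  b6: def={f,j} ue=∅
  b7: def={k,r} ue=∅
  b8: def={r} ue={r}
  b9: def={j} ue={h}

Live sets:
  b0: in=∅ out={h,j,r}
  b1: in={h,r} out={h,r}
  b2: in={h,r} out={h,r,x}
  b3: in={h,j,r} out={h,j,r}
  b4: in={h,r,x} out={h,r}
  b5: in={h,j,r} out={h,r}
  b6: in={h,r} out={h,r}
  b7: in={h} out={h,r}
  b8: in={h,r} out={h}
  b9: in={h} out=∅

Interference:
  f: {h,j,r}
  h: {f,j,k,r,x}
  j: {f,h,k,r,x}
  k: {h,j,r,x}
  r: {f,h,j,k,x}
  x: {h,j,k,r}

Chromatic number:
  lower bound: {h,j,k,r,x} mutually conflict ⇒ χ ≥ 5
  5-colouring: c0={h}  c1={j}  c2={r}  c3={f,k}  c4={x}
  χ = 5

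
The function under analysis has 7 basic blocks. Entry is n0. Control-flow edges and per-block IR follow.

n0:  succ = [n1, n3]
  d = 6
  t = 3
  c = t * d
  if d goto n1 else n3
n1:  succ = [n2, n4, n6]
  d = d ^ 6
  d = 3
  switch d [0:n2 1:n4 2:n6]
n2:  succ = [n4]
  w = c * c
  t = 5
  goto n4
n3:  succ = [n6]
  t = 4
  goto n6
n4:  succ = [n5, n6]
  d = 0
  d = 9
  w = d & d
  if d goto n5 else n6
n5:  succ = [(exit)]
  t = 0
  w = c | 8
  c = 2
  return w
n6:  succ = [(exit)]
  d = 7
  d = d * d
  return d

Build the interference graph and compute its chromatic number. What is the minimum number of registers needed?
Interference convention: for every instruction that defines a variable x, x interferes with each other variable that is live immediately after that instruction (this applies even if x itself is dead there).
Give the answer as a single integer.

Answer: 3

Derivation:
Per-block:
  n0: def={c,d,t} ue=∅
  n1: def={d} ue={d}
  n2: def={t,w} ue={c}
  n3: def={t} ue=∅
  n4: def={d,w} ue=∅
  n5: def={c,t,w} ue={c}
  n6: def={d} ue=∅

Liveness:
  n0 li=∅ lo={c,d}
  n1 li={c,d} lo={c}
  n2 li={c} lo={c}
  n3 li=∅ lo=∅
  n4 li={c} lo={c}
  n5 li={c} lo=∅
  n6 li=∅ lo=∅

Conflict graph:
  c↔{d,t,w}
  d↔{c,t,w}
  t↔{c,d}
  w↔{c,d}

Registers:
  lower bound: {c,d,t} mutually conflict ⇒ χ ≥ 3
  3-colouring: c0={c}  c1={d}  c2={t,w}
  χ = 3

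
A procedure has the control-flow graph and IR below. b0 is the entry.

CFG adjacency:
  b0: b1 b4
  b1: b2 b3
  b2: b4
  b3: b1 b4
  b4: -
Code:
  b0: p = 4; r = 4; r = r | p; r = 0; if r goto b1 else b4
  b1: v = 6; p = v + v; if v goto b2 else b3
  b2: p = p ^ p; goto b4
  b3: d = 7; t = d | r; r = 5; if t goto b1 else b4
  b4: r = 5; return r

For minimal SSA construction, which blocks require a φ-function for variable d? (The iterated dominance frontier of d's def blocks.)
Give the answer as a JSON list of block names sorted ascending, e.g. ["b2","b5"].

Answer: ["b1", "b4"]

Derivation:
idom tree: b1←b0 b2←b1 b3←b1 b4←b0
Join-block Dom:
  b1: preds {b0,b3}: {b0} ∩ {b0,b1,b3} = {b0}; idom=b0
  b4: preds {b0,b2,b3}: {b0} ∩ {b0,b1,b2} ∩ {b0,b1,b3} = {b0}; idom=b0

Frontier:
  join b1 pred b0: · stop@b0
  join b1 pred b3: b3→b1 stop@b0
  join b4 pred b0: · stop@b0
  join b4 pred b2: b2→b1 stop@b0
  join b4 pred b3: b3→b1 stop@b0
  b0 → ∅
  b1 → {b1,b4}
  b2 → {b4}
  b3 → {b1,b4}
  b4 → ∅

φ for d: defs {b3}
  DF⁺ = {b1,b4}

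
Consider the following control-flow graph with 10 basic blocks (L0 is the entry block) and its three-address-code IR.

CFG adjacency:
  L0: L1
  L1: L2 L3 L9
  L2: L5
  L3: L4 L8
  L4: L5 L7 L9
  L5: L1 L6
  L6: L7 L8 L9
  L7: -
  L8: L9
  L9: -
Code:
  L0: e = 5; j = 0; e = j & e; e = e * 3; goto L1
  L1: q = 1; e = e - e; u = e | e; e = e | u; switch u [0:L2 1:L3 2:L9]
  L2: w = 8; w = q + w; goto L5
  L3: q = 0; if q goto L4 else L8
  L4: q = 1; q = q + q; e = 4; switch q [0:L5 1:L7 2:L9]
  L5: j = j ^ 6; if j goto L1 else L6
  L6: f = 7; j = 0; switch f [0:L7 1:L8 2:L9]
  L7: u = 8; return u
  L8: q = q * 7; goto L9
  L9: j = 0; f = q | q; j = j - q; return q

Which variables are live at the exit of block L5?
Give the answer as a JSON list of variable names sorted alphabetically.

def/use:
  L0 def {e,j} use ∅
  L1 def {e,q,u} use {e}
  L2 def {w} use {q}
  L3 def {q} use ∅
  L4 def {e,q} use ∅
  L5 def {j} use {j}
  L6 def {f,j} use ∅
  L7 def {u} use ∅
  L8 def {q} use {q}
  L9 def {f,j} use {q}

Backward fixpoint:
  L0: in=∅ out={e,j}
  L1: in={e,j} out={e,j,q}
  L2: in={e,j,q} out={e,j,q}
  L3: in={j} out={j,q}
  L4: in={j} out={e,j,q}
  L5: in={e,j,q} out={e,j,q}
  L6: in={q} out={q}
  L7: in=∅ out=∅
  L8: in={q} out={q}
  L9: in={q} out=∅

live-out(L5) = ["e", "j", "q"]

Answer: ["e", "j", "q"]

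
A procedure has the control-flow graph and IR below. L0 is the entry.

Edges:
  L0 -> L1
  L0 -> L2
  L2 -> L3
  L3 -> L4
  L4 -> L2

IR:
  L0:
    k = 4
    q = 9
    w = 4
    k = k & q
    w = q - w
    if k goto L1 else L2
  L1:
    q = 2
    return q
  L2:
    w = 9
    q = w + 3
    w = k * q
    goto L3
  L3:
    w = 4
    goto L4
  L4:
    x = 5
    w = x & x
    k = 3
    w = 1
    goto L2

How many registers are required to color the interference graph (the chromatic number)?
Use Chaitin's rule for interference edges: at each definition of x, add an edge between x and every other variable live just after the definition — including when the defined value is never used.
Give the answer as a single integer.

Per-block:
  L0: def={k,q,w} ue=∅
  L1: def={q} ue=∅
  L2: def={q,w} ue={k}
  L3: def={w} ue=∅
  L4: def={k,w,x} ue=∅

Backward fixpoint:
  L0: in=∅ out={k}
  L1: in=∅ out=∅
  L2: in={k} out=∅
  L3: in=∅ out=∅
  L4: in=∅ out={k}

Interference:
  k — {q,w}
  q — {k,w}
  w — {k,q}
  x — ∅

Colouring:
  lower bound: {k,q,w} mutually conflict ⇒ χ ≥ 3
  assign k→R0 q→R1 w→R2 x→R0 — no edge inside a register ⇒ χ ≤ 3
  χ = 3

Answer: 3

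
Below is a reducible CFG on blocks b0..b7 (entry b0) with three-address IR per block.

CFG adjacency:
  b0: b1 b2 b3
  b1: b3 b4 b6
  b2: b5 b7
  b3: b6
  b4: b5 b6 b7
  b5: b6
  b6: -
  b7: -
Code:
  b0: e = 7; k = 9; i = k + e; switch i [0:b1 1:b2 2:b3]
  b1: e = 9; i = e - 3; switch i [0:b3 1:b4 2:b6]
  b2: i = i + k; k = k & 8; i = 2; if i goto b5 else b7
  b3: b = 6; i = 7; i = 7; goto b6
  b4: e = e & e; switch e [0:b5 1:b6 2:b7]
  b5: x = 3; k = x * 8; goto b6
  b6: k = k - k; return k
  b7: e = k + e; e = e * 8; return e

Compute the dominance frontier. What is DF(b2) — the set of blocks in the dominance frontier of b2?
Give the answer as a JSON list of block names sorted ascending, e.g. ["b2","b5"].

Answer: ["b5", "b7"]

Working:
idom tree: b1←b0 b2←b0 b3←b0 b4←b1 b5←b0 b6←b0 b7←b0
Dom∩ at merges:
  b3: preds {b0,b1}: {b0} ∩ {b0,b1} = {b0}; idom=b0
  b5: preds {b2,b4}: {b0,b2} ∩ {b0,b1,b4} = {b0}; idom=b0
  b6: preds {b1,b3,b4,b5}: {b0,b1} ∩ {b0,b3} ∩ {b0,b1,b4} ∩ {b0,b5} = {b0}; idom=b0
  b7: preds {b2,b4}: {b0,b2} ∩ {b0,b1,b4} = {b0}; idom=b0

DF walk-up:
  b3←b0: walk · to b0
  b3←b1: walk b1 to b0
  b5←b2: walk b2 to b0
  b5←b4: walk b4→b1 to b0
  b6←b1: walk b1 to b0
  b6←b3: walk b3 to b0
  b6←b4: walk b4→b1 to b0
  b6←b5: walk b5 to b0
  b7←b2: walk b2 to b0
  b7←b4: walk b4→b1 to b0
  DF(b0)=∅
  DF(b1)={b3,b5,b6,b7}
  DF(b2)={b5,b7}
  DF(b3)={b6}
  DF(b4)={b5,b6,b7}
  DF(b5)={b6}
  DF(b6)=∅
  DF(b7)=∅

DF(b2) = ["b5", "b7"]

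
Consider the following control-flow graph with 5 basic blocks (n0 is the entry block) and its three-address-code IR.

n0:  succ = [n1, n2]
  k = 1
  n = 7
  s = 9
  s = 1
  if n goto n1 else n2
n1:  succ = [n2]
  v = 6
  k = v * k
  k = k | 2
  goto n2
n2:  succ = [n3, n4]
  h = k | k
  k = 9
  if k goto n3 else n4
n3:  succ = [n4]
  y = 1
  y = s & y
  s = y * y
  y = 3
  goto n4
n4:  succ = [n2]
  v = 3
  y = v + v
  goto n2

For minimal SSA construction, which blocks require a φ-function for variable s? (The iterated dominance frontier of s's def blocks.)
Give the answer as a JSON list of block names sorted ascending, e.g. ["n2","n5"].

idom tree: n1←n0 n2←n0 n3←n2 n4←n2
Dom at joins:
  n2: preds {n0,n1,n4}: {n0} ∩ {n0,n1} ∩ {n0,n2,n4} = {n0}; idom=n0
  n4: preds {n2,n3}: {n0,n2} ∩ {n0,n2,n3} = {n0,n2}; idom=n2

DF derivation:
  join n2 pred n0: · stop@n0
  join n2 pred n1: n1 stop@n0
  join n2 pred n4: n4→n2 stop@n0
  join n4 pred n2: · stop@n2
  join n4 pred n3: n3 stop@n2
  n0: DF=∅
  n1: DF={n2}
  n2: DF={n2}
  n3: DF={n4}
  n4: DF={n2}

φ for s: defs {n0,n3}
  DF⁺ = {n2,n4}

Answer: ["n2", "n4"]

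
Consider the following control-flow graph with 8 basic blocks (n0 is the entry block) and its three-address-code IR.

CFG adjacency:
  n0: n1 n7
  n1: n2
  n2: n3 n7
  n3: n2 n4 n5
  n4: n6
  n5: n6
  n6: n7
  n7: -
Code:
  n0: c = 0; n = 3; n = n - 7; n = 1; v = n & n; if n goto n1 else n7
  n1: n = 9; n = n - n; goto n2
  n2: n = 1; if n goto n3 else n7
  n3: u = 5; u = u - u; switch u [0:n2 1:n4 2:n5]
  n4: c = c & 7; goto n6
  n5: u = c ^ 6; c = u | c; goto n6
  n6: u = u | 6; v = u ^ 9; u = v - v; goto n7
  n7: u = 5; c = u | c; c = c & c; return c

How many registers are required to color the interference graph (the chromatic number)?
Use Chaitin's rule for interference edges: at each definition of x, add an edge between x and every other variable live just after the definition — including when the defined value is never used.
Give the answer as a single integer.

Per-block:
  n0 def {c,n,v} use ∅
  n1 def {n} use ∅
  n2 def {n} use ∅
  n3 def {u} use ∅
  n4 def {c} use {c}
  n5 def {c,u} use {c}
  n6 def {u,v} use {u}
  n7 def {c,u} use {c}

Liveness:
  n0 li=∅ lo={c}
  n1 li={c} lo={c}
  n2 li={c} lo={c}
  n3 li={c} lo={c,u}
  n4 li={c,u} lo={c,u}
  n5 li={c} lo={c,u}
  n6 li={c,u} lo={c}
  n7 li={c} lo=∅

Interference:
  c — {n,u,v}
  n — {c,v}
  u — {c}
  v — {c,n}

Registers:
  clique {c,n,v} ⇒ need ≥ 3
  assign c→R0 n→R1 u→R1 v→R2 — no edge inside a register ⇒ χ ≤ 3
  χ = 3

Answer: 3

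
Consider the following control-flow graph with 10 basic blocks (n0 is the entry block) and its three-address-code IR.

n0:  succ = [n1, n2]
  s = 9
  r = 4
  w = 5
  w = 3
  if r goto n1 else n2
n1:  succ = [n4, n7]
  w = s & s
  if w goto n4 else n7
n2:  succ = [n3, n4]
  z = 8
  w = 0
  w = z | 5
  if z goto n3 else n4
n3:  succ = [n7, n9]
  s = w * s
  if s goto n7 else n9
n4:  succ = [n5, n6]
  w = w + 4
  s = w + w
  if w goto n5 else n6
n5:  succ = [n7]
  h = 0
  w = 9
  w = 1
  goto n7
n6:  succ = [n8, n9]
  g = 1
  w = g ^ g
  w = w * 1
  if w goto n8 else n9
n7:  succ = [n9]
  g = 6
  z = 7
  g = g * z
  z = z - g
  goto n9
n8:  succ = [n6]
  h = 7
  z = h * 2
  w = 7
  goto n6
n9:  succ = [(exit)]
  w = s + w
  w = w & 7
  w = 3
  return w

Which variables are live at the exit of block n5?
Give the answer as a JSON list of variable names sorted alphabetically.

Per-block:
  n0: def={r,s,w} ue=∅
  n1: def={w} ue={s}
  n2: def={w,z} ue=∅
  n3: def={s} ue={s,w}
  n4: def={s,w} ue={w}
  n5: def={h,w} ue=∅
  n6: def={g,w} ue=∅
  n7: def={g,z} ue=∅
  n8: def={h,w,z} ue=∅
  n9: def={w} ue={s,w}

Backward fixpoint:
  live n0: ∅→{s}
  live n1: {s}→{s,w}
  live n2: {s}→{s,w}
  live n3: {s,w}→{s,w}
  live n4: {w}→{s}
  live n5: {s}→{s,w}
  live n6: {s}→{s,w}
  live n7: {s,w}→{s,w}
  live n8: {s}→{s}
  live n9: {s,w}→∅

live-out(n5) = ["s", "w"]

Answer: ["s", "w"]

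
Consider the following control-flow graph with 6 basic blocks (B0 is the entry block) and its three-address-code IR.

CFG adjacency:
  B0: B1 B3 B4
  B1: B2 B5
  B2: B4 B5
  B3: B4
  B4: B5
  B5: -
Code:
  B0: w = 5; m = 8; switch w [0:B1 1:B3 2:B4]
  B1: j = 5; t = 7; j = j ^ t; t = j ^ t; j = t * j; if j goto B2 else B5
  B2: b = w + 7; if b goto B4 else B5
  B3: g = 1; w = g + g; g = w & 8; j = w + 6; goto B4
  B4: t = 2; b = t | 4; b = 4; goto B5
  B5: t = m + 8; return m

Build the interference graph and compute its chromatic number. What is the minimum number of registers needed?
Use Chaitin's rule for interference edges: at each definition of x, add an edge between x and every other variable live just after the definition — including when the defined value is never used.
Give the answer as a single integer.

Answer: 4

Derivation:
Block summaries:
  B0: def={m,w} ue=∅
  B1: def={j,t} ue=∅
  B2: def={b} ue={w}
  B3: def={g,j,w} ue=∅
  B4: def={b,t} ue=∅
  B5: def={t} ue={m}

Liveness:
  B0 li=∅ lo={m,w}
  B1 li={m,w} lo={m,w}
  B2 li={m,w} lo={m}
  B3 li={m} lo={m}
  B4 li={m} lo={m}
  B5 li={m} lo=∅

Conflict graph:
  b↔{m}
  g↔{m,w}
  j↔{m,t,w}
  m↔{b,g,j,t,w}
  t↔{j,m,w}
  w↔{g,j,m,t}

Registers:
  lower bound: {j,m,t,w} mutually conflict ⇒ χ ≥ 4
  4-colouring: r0={m}  r1={b,w}  r2={g,j}  r3={t}
  χ = 4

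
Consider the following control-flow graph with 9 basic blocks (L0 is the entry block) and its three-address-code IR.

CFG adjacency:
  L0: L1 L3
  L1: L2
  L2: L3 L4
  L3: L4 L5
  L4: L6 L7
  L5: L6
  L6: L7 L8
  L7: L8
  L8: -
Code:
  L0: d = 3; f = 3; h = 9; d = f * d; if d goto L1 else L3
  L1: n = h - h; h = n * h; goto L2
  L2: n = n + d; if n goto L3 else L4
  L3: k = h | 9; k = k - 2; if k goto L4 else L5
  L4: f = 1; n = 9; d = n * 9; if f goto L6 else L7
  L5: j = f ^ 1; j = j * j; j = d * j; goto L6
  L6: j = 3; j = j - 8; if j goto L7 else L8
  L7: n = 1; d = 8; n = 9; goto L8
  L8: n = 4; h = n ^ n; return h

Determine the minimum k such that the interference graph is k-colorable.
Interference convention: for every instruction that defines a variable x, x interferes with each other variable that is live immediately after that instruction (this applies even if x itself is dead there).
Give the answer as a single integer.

Block summaries:
  L0: {d,f,h} / ∅
  L1: {h,n} / {h}
  L2: {n} / {d,n}
  L3: {k} / {h}
  L4: {d,f,n} / ∅
  L5: {j} / {d,f}
  L6: {j} / ∅
  L7: {d,n} / ∅
  L8: {h,n} / ∅

Liveness:
  L0 li=∅ lo={d,f,h}
  L1 li={d,f,h} lo={d,f,h,n}
  L2 li={d,f,h,n} lo={d,f,h}
  L3 li={d,f,h} lo={d,f}
  L4 li=∅ lo=∅
  L5 li={d,f} lo=∅
  L6 li=∅ lo=∅
  L7 li=∅ lo=∅
  L8 li=∅ lo=∅

Interfere edges:
  d↔{f,h,j,k,n}
  f↔{d,h,k,n}
  h↔{d,f,n}
  j↔{d}
  k↔{d,f}
  n↔{d,f,h}

Colouring:
  clique {d,f,h,n} ⇒ need ≥ 4
  assign d→R0 f→R1 h→R2 j→R1 k→R2 n→R3 — no edge inside a register ⇒ χ ≤ 4
  χ = 4

Answer: 4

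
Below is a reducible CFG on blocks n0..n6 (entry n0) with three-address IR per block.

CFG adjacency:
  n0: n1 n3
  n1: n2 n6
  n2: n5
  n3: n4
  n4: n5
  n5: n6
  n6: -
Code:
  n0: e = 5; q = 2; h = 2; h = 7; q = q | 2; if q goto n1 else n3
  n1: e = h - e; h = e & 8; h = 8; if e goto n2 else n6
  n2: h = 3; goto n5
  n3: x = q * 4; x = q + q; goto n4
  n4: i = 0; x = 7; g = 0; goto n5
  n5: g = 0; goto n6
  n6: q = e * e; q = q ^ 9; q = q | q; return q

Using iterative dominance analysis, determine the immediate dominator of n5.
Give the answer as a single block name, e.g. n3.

Answer: n0

Analysis:
idom tree: n1←n0 n2←n1 n3←n0 n4←n3 n5←n0 n6←n0
Join-block Dom:
  n5: preds {n2,n4}: {n0,n1,n2} ∩ {n0,n3,n4} = {n0}; idom=n0
  n6: preds {n1,n5}: {n0,n1} ∩ {n0,n5} = {n0}; idom=n0

idom(n5) = n0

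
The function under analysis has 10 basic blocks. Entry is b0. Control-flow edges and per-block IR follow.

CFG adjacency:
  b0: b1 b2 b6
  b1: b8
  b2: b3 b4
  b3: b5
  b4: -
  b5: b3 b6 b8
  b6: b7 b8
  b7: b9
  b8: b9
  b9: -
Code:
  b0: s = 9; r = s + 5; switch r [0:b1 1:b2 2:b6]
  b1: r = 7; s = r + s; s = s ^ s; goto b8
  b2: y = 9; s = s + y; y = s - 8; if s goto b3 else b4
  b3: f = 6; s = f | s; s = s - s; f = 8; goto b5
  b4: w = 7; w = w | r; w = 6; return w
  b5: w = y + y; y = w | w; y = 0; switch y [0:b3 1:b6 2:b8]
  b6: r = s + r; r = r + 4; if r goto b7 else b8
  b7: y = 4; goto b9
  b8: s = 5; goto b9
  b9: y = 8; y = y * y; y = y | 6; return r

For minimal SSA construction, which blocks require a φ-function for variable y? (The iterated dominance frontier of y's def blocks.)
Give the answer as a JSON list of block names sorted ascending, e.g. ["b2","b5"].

idom tree: b1←b0 b2←b0 b3←b2 b4←b2 b5←b3 b6←b0 b7←b6 b8←b0 b9←b0
Dom∩ at merges:
  b3: preds {b2,b5}: {b0,b2} ∩ {b0,b2,b3,b5} = {b0,b2}; idom=b2
  b6: preds {b0,b5}: {b0} ∩ {b0,b2,b3,b5} = {b0}; idom=b0
  b8: preds {b1,b5,b6}: {b0,b1} ∩ {b0,b2,b3,b5} ∩ {b0,b6} = {b0}; idom=b0
  b9: preds {b7,b8}: {b0,b6,b7} ∩ {b0,b8} = {b0}; idom=b0

DF derivation:
  b3←b2: walk · to b2
  b3←b5: walk b5→b3 to b2
  b6←b0: walk · to b0
  b6←b5: walk b5→b3→b2 to b0
  b8←b1: walk b1 to b0
  b8←b5: walk b5→b3→b2 to b0
  b8←b6: walk b6 to b0
  b9←b7: walk b7→b6 to b0
  b9←b8: walk b8 to b0
  b0: DF=∅
  b1: DF={b8}
  b2: DF={b6,b8}
  b3: DF={b3,b6,b8}
  b4: DF=∅
  b5: DF={b3,b6,b8}
  b6: DF={b8,b9}
  b7: DF={b9}
  b8: DF={b9}
  b9: DF=∅

φ for y: defs {b2,b5,b7,b9}
  DF⁺ = {b3,b6,b8,b9}

Answer: ["b3", "b6", "b8", "b9"]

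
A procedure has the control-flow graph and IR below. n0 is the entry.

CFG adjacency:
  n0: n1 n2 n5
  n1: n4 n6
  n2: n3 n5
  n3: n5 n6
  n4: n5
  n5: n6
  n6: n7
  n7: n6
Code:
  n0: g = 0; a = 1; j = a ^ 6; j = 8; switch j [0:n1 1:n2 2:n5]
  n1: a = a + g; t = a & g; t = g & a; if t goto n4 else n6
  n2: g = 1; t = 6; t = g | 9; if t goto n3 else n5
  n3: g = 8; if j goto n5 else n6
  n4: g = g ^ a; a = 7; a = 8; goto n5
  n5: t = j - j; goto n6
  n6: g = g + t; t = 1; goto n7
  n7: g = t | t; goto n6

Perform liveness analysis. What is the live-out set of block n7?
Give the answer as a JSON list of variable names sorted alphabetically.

Answer: ["g", "t"]

Derivation:
def/use:
  n0 def {a,g,j} use ∅
  n1 def {a,t} use {a,g}
  n2 def {g,t} use ∅
  n3 def {g} use {j}
  n4 def {a,g} use {a,g}
  n5 def {t} use {j}
  n6 def {g,t} use {g,t}
  n7 def {g} use {t}

Liveness:
  live n0: ∅→{a,g,j}
  live n1: {a,g,j}→{a,g,j,t}
  live n2: {j}→{g,j,t}
  live n3: {j,t}→{g,j,t}
  live n4: {a,g,j}→{g,j}
  live n5: {g,j}→{g,t}
  live n6: {g,t}→{t}
  live n7: {t}→{g,t}

live-out(n7) = ["g", "t"]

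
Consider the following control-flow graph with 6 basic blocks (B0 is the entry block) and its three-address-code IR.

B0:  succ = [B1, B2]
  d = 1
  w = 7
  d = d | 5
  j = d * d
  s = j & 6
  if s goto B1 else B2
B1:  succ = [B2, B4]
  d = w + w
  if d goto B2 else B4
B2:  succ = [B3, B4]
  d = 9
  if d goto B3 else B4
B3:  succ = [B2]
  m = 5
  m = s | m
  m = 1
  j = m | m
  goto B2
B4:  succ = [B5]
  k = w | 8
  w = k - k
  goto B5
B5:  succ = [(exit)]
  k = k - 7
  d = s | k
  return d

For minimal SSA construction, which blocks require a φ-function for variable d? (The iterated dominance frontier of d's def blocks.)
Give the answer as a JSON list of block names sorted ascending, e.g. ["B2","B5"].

Answer: ["B2", "B4"]

Derivation:
idom tree: B1←B0 B2←B0 B3←B2 B4←B0 B5←B4
Dom∩ at merges:
  B2: preds {B0,B1,B3}: {B0} ∩ {B0,B1} ∩ {B0,B2,B3} = {B0}; idom=B0
  B4: preds {B1,B2}: {B0,B1} ∩ {B0,B2} = {B0}; idom=B0

DF derivation:
  B2←B0: walk · to B0
  B2←B1: walk B1 to B0
  B2←B3: walk B3→B2 to B0
  B4←B1: walk B1 to B0
  B4←B2: walk B2 to B0
  B0: DF=∅
  B1: DF={B2,B4}
  B2: DF={B2,B4}
  B3: DF={B2}
  B4: DF=∅
  B5: DF=∅

φ for d: defs {B0,B1,B2,B5}
  DF⁺ = {B2,B4}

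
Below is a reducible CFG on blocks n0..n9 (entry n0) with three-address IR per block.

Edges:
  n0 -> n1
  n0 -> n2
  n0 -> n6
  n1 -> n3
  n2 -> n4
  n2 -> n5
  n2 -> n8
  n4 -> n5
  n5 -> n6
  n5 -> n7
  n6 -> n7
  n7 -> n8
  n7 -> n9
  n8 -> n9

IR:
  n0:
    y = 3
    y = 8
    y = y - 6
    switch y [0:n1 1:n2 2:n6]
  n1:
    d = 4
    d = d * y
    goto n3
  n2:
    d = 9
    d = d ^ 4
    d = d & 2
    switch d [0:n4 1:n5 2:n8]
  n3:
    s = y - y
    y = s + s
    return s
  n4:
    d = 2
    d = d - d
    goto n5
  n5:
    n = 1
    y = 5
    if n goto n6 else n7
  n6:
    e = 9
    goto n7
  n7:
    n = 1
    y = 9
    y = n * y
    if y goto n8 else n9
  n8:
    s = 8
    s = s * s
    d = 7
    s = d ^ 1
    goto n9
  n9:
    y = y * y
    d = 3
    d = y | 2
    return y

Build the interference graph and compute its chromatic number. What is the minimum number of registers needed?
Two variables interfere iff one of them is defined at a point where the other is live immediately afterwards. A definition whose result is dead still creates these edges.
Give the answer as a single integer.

Answer: 2

Derivation:
def/use:
  n0 def {y} use ∅
  n1 def {d} use {y}
  n2 def {d} use ∅
  n3 def {s,y} use {y}
  n4 def {d} use ∅
  n5 def {n,y} use ∅
  n6 def {e} use ∅
  n7 def {n,y} use ∅
  n8 def {d,s} use ∅
  n9 def {d,y} use {y}

Liveness:
  n0 li=∅ lo={y}
  n1 li={y} lo={y}
  n2 li={y} lo={y}
  n3 li={y} lo=∅
  n4 li=∅ lo=∅
  n5 li=∅ lo=∅
  n6 li=∅ lo=∅
  n7 li=∅ lo={y}
  n8 li={y} lo={y}
  n9 li={y} lo=∅

Interfere edges:
  d: {y}
  e: ∅
  n: {y}
  s: {y}
  y: {d,n,s}

Registers:
  {d,y} pairwise interfere (2-clique) ⇒ χ ≥ 2
  assign d→r1 e→r0 n→r1 s→r1 y→r0 — no edge inside a register ⇒ χ ≤ 2
  χ = 2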